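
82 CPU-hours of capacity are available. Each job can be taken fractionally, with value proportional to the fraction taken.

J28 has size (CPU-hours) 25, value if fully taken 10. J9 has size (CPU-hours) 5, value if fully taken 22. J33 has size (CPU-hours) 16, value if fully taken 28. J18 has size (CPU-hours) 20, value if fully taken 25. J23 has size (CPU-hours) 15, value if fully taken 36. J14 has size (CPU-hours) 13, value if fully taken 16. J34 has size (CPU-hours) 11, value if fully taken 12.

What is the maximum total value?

Sort by value density: J9 22/5≈4.4, J23 36/15≈2.4, J33 28/16≈1.75, J18 25/20≈1.25, J14 16/13≈1.23, J34 12/11≈1.09, J28 10/25≈0.4.
Take all of J9 (5 CPU-hours, value 22) ; 77 CPU-hours left.
J23: take in full, 15 CPU-hours for value 36 ; 62 left.
All 16 CPU-hours of J33 fit (value 28) ; 46 remain.
Take all of J18 (20 CPU-hours, value 25) ; 26 CPU-hours left.
Take all of J14 (13 CPU-hours, value 16) ; 13 CPU-hours left.
All 11 CPU-hours of J34 fit (value 12) ; 2 remain.
Only 2 CPU-hours remain; take 2/25 of J28 for value 10×2/25 = 0.8.
Total value = 139.8.

139.8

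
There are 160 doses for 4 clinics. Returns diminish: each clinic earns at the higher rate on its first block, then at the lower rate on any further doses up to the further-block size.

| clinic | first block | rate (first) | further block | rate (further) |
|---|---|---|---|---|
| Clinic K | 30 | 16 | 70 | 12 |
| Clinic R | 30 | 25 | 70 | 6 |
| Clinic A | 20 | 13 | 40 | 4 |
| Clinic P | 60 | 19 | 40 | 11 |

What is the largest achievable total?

Order all 8 blocks by rate: Clinic R/first 25 > Clinic P/first 19 > Clinic K/first 16 > Clinic A/first 13 > Clinic K/second 12 > Clinic P/second 11 > Clinic R/second 6 > Clinic A/second 4.
Fill Clinic R first block (30 at 25) ; 130 left.
Clinic P/first (19): +60 ; 70 left.
Clinic K/first (16): +30 ; 40 left.
Clinic A first at 13: fill all 20 ; 20 left.
Clinic K second at 12: only 20 left, fill 20.
Total = 25×30 + 19×60 + 16×30 + 13×20 + 12×20 = 2870.

2870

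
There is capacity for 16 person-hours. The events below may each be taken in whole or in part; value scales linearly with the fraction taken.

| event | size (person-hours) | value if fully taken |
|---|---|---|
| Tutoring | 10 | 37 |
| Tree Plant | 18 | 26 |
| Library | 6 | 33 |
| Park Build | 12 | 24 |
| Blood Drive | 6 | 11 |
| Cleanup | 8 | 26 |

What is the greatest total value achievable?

Best value per unit of size first: Library 33/6≈5.5, Tutoring 37/10≈3.7, Cleanup 26/8≈3.25, Park Build 24/12≈2, Blood Drive 11/6≈1.83, Tree Plant 26/18≈1.44.
All 6 person-hours of Library fit (value 33) → 10 remain.
Tutoring: take in full, 10 person-hours for value 37 → 0 left.
Total value = 70.

70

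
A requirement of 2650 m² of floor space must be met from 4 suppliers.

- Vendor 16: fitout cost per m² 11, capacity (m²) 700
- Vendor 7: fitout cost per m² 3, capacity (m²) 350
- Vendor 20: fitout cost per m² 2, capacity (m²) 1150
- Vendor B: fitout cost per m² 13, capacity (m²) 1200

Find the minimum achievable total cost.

Fill from the cheapest supplier first.
Take 1150 from Vendor 20 at 2 ; need 1500 more.
Take 350 from Vendor 7 at 3 ; need 1150 more.
Vendor 16 at 11: take all 700 m² ; 450 still needed.
Take 450 from Vendor B at 13 to finish.
Cost = 1150×2 + 350×3 + 700×11 + 450×13 = 16900.

16900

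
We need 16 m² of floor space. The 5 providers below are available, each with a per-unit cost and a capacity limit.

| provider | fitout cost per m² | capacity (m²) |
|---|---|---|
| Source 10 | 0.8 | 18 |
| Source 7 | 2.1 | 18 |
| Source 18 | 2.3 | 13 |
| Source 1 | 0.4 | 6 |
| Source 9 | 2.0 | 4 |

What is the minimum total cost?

Cheapest first:
Source 1 at 0.4: take all 6 m² ; 10 still needed.
Source 10 at 0.8: take 10 of its 18 ; requirement met.
Source 9, Source 7, Source 18: unused.
Cost = 6×0.4 + 10×0.8 = 10.4.

10.4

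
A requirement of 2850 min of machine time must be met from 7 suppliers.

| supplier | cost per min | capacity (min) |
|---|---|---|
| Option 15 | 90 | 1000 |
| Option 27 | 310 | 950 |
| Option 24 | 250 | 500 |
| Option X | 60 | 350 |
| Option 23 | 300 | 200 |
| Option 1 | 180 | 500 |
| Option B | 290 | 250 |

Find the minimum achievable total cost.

Cheapest first:
Option X (60): use full 350 — 2500 min to go.
Option 15 (90): use full 1000 — 1500 min to go.
Take 500 from Option 1 at 180 — need 1000 more.
Take 500 from Option 24 at 250 — need 500 more.
Take 250 from Option B at 290 — need 250 more.
Option 23 (300): use full 200 — 50 min to go.
Take 50 from Option 27 at 310 to finish.
Cost = 350×60 + 1000×90 + 500×180 + 500×250 + 250×290 + 200×300 + 50×310 = 474000.

474000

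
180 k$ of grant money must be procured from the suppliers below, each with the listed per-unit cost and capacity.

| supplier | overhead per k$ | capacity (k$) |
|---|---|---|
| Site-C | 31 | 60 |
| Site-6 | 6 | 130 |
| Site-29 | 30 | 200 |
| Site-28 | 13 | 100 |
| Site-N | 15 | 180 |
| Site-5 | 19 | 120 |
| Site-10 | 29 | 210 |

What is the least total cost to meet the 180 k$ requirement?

1430

Cheapest first:
Take 130 from Site-6 at 6 — need 50 more.
Take 50 from Site-28 at 13 to finish.
Site-N, Site-5, Site-10, Site-29, Site-C: unused.
Cost = 130×6 + 50×13 = 1430.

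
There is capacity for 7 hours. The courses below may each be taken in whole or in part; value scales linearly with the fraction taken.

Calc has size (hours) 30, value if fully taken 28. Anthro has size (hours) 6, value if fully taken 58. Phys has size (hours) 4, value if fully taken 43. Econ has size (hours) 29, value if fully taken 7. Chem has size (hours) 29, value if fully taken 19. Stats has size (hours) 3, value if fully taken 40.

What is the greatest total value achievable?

83

Best value per unit of size first: Stats 40/3≈13.3, Phys 43/4≈10.8, Anthro 58/6≈9.67, Calc 28/30≈0.933, Chem 19/29≈0.655, Econ 7/29≈0.241.
Take all of Stats (3 hours, value 40) — 4 hours left.
Phys: take in full, 4 hours for value 43 — 0 left.
Total value = 83.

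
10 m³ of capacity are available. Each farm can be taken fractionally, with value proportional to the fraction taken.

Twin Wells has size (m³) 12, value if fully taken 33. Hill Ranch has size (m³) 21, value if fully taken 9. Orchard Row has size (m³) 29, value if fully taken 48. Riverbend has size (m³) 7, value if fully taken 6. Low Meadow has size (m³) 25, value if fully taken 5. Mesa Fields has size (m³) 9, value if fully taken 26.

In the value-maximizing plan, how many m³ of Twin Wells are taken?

1

Best value per unit of size first: Mesa Fields 26/9≈2.89, Twin Wells 33/12≈2.75, Orchard Row 48/29≈1.66, Riverbend 6/7≈0.857, Hill Ranch 9/21≈0.429, Low Meadow 5/25≈0.2.
Mesa Fields: take in full, 9 m³ for value 26 ; 1 left.
Fill the last 1 m³ with part of Twin Wells: 1/12 of it earns 2.75.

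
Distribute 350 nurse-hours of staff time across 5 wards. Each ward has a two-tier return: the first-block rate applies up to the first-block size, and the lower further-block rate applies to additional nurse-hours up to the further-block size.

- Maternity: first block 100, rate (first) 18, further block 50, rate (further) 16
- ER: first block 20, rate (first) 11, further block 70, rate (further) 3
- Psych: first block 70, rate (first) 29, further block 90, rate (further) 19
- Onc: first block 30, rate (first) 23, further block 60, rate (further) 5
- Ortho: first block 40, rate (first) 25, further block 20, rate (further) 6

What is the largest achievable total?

7550

Treat each block as its own option and order by rate: Psych/first 29 > Ortho/first 25 > Onc/first 23 > Psych/second 19 > Maternity/first 18 > Maternity/second 16 > ER/first 11 > Ortho/second 6 > Onc/second 5 > ER/second 3.
Psych/first (29): +70 → 280 left.
Fill Ortho first block (40 at 25) → 240 left.
Onc first at 23: fill all 30 → 210 left.
Fill Psych second block (90 at 19) → 120 left.
Fill Maternity first block (100 at 18) → 20 left.
20 remain; put them into Maternity second at 16.
Total = 29×70 + 25×40 + 23×30 + 19×90 + 18×100 + 16×20 = 7550.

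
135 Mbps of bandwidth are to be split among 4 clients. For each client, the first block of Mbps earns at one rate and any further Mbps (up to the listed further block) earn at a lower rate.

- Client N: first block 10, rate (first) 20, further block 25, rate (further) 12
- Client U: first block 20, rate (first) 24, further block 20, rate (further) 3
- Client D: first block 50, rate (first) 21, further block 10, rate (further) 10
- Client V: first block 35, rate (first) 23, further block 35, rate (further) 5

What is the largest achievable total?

Rank every tier by rate: Client U/T1 24 > Client V/T1 23 > Client D/T1 21 > Client N/T1 20 > Client N/T2 12 > Client D/T2 10 > Client V/T2 5 > Client U/T2 3.
Fill Client U T1 block (20 at 24) ; 115 left.
Client V/T1 (23): +35 ; 80 left.
Fill Client D T1 block (50 at 21) ; 30 left.
Client N/T1 (20): +10 ; 20 left.
20 remain; put them into Client N T2 at 12.
Total = 24×20 + 23×35 + 21×50 + 20×10 + 12×20 = 2775.

2775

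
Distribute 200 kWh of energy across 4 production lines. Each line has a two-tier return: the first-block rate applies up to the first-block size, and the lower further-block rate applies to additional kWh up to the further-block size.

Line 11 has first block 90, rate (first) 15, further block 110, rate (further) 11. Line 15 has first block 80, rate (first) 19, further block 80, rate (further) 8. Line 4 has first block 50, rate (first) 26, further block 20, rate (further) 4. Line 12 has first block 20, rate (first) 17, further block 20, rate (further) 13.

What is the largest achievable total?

3910

Order all 8 blocks by rate: Line 4/tier1 26 > Line 15/tier1 19 > Line 12/tier1 17 > Line 11/tier1 15 > Line 12/tier2 13 > Line 11/tier2 11 > Line 15/tier2 8 > Line 4/tier2 4.
Fill Line 4 tier1 block (50 at 26) → 150 left.
Line 15 tier1 at 19: fill all 80 → 70 left.
Fill Line 12 tier1 block (20 at 17) → 50 left.
Line 11 tier1 at 15: only 50 left, fill 50.
Total = 26×50 + 19×80 + 17×20 + 15×50 = 3910.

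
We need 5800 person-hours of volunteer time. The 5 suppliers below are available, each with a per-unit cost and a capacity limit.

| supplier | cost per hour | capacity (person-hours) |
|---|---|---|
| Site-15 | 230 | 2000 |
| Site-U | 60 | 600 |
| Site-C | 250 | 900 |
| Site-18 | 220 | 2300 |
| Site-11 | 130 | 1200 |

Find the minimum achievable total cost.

Cheapest first:
Site-U (60): use full 600 → 5200 person-hours to go.
Site-11 (130): use full 1200 → 4000 person-hours to go.
Site-18 (220): use full 2300 → 1700 person-hours to go.
Take 1700 from Site-15 at 230 to finish.
Site-C: unused.
Cost = 600×60 + 1200×130 + 2300×220 + 1700×230 = 1089000.

1089000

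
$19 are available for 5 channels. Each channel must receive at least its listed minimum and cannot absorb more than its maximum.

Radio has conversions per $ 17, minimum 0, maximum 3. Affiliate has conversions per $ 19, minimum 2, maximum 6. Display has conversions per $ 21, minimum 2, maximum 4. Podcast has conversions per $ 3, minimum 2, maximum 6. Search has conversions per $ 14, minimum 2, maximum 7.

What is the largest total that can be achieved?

Meeting every minimum uses 0+2+2+2+2 = 8 $, leaving 11.
Order the channels by conversions per $: Display 21 > Affiliate 19 > Radio 17 > Search 14 > Podcast 3.
Give Display 2 more to hit its cap of 4 — 9 left.
Affiliate: +4 to 6 (cap) — 5 left.
Radio takes 3 more to reach its cap of 3 — 2 left.
Search: +2 (room for 5) → 4. Pool exhausted.
Total = 17×3 + 19×6 + 21×4 + 3×2 + 14×4 = 311.

311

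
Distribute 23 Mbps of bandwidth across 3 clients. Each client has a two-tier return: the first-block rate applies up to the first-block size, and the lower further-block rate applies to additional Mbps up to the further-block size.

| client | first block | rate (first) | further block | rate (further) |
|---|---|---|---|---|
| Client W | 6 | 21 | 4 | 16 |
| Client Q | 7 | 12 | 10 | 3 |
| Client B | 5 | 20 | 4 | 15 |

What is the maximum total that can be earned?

398

Rank every tier by rate: Client W/first 21 > Client B/first 20 > Client W/second 16 > Client B/second 15 > Client Q/first 12 > Client Q/second 3.
Client W/first (21): +6 → 17 left.
Client B first at 20: fill all 5 → 12 left.
Client W/second (16): +4 → 8 left.
Client B second at 15: fill all 4 → 4 left.
Client Q/first: +4 of 7 at 12; pool empty.
Total = 21×6 + 20×5 + 16×4 + 15×4 + 12×4 = 398.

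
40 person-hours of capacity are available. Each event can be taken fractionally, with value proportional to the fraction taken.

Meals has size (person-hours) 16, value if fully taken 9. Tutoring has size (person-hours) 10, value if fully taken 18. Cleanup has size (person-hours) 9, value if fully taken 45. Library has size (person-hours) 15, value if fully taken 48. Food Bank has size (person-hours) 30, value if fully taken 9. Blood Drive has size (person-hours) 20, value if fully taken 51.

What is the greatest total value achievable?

Sort by value density: Cleanup 45/9≈5, Library 48/15≈3.2, Blood Drive 51/20≈2.55, Tutoring 18/10≈1.8, Meals 9/16≈0.562, Food Bank 9/30≈0.3.
Cleanup: take in full, 9 person-hours for value 45 → 31 left.
Library: take in full, 15 person-hours for value 48 → 16 left.
16 person-hours left: a 16/20 share of Blood Drive gives 51×16/20 = 40.8.
Total value = 133.8.

133.8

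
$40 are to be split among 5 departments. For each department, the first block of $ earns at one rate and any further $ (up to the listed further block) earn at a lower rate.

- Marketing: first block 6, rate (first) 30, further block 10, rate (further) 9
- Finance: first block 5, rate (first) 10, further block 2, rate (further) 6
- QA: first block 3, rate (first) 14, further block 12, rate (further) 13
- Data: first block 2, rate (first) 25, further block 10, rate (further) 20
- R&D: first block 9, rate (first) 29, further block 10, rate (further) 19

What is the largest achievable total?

Order all 10 blocks by rate: Marketing/tier1 30 > R&D/tier1 29 > Data/tier1 25 > Data/tier2 20 > R&D/tier2 19 > QA/tier1 14 > QA/tier2 13 > Finance/tier1 10 > Marketing/tier2 9 > Finance/tier2 6.
Marketing/tier1 (30): +6 ; 34 left.
R&D tier1 at 29: fill all 9 ; 25 left.
Data tier1 at 25: fill all 2 ; 23 left.
Fill Data tier2 block (10 at 20) ; 13 left.
Fill R&D tier2 block (10 at 19) ; 3 left.
QA/tier1 (14): +3 ; 0 left.
Total = 30×6 + 29×9 + 25×2 + 20×10 + 19×10 + 14×3 = 923.

923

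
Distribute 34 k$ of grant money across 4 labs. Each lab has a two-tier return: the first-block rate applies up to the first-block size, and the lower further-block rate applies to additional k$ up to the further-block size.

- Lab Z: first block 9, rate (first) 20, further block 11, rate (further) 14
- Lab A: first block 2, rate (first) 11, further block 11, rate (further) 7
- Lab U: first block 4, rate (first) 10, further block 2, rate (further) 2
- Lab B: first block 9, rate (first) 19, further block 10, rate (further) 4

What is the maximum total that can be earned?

557

Treat each block as its own option and order by rate: Lab Z/T1 20 > Lab B/T1 19 > Lab Z/T2 14 > Lab A/T1 11 > Lab U/T1 10 > Lab A/T2 7 > Lab B/T2 4 > Lab U/T2 2.
Fill Lab Z T1 block (9 at 20) — 25 left.
Fill Lab B T1 block (9 at 19) — 16 left.
Fill Lab Z T2 block (11 at 14) — 5 left.
Lab A T1 at 11: fill all 2 — 3 left.
Lab U/T1: +3 of 4 at 10; pool empty.
Total = 20×9 + 19×9 + 14×11 + 11×2 + 10×3 = 557.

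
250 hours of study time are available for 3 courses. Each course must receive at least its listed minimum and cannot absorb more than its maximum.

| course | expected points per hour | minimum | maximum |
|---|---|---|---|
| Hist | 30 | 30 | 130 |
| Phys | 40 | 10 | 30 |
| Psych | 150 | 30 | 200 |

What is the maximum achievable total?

Meeting every minimum uses 30+10+30 = 70 hours, leaving 180.
Rank by expected points per hour: Psych 150 > Phys 40 > Hist 30.
Psych: +170 to 200 (cap) ; 10 left.
Only 10 left; Phys takes them to reach 20.
Total = 30×30 + 40×20 + 150×200 = 31700.

31700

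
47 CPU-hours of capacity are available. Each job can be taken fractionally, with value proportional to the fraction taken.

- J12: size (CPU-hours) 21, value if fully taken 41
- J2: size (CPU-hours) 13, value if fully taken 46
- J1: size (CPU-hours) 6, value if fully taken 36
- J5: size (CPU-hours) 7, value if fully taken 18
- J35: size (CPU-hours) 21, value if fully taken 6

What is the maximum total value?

141

Best value per unit of size first: J1 36/6≈6, J2 46/13≈3.54, J5 18/7≈2.57, J12 41/21≈1.95, J35 6/21≈0.286.
Take all of J1 (6 CPU-hours, value 36) — 41 CPU-hours left.
All 13 CPU-hours of J2 fit (value 46) — 28 remain.
All 7 CPU-hours of J5 fit (value 18) — 21 remain.
Take all of J12 (21 CPU-hours, value 41) — 0 CPU-hours left.
Total value = 141.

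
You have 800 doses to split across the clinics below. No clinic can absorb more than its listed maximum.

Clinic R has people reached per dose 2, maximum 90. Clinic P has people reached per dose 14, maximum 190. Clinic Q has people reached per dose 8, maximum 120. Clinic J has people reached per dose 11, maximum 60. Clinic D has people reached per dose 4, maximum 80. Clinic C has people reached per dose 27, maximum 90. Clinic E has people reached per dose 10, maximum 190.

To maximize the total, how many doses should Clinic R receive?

Highest people reached per dose first: Clinic C 27 > Clinic P 14 > Clinic J 11 > Clinic E 10 > Clinic Q 8 > Clinic D 4 > Clinic R 2.
Clinic C: +90 to 90 (cap) — 710 left.
Give Clinic P 190 to hit its cap of 190 — 520 left.
Clinic J takes 60 to reach its cap of 60 — 460 left.
Give Clinic E 190 to hit its cap of 190 — 270 left.
Give Clinic Q 120 to hit its cap of 120 — 150 left.
Give Clinic D 80 to hit its cap of 80 — 70 left.
Clinic R has room for 90 but only 70 remain, so it gets 70.

70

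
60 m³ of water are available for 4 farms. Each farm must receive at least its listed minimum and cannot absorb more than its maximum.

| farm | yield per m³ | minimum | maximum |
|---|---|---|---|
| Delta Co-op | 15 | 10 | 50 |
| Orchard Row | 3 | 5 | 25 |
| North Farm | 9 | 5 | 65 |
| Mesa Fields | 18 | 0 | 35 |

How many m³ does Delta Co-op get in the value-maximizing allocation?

15

Meeting every minimum uses 10+5+5+0 = 20 m³, leaving 40.
Rank by yield per m³: Mesa Fields 18 > Delta Co-op 15 > North Farm 9 > Orchard Row 3.
Mesa Fields: +35 to 35 (cap) → 5 left.
Only 5 left; Delta Co-op takes them to reach 15.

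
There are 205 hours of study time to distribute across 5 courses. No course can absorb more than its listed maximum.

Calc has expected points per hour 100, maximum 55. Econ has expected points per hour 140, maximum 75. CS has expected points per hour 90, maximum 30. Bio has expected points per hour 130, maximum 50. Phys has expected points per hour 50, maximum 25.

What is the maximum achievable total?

Rank by expected points per hour: Econ 140 > Bio 130 > Calc 100 > CS 90 > Phys 50.
Econ takes 75 to reach its cap of 75 — 130 left.
Bio takes 50 to reach its cap of 50 — 80 left.
Give Calc 55 to hit its cap of 55 — 25 left.
CS: +25 (room for 30) → 25. Pool exhausted.
Total = 100×55 + 140×75 + 90×25 + 130×50 = 24750.

24750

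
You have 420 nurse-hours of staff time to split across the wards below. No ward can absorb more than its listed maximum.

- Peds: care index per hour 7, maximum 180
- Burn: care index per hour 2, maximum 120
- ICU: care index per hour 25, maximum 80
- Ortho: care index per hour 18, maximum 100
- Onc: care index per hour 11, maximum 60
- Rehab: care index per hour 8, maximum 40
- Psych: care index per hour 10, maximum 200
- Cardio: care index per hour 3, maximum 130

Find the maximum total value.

Highest care index per hour first: ICU 25 > Ortho 18 > Onc 11 > Psych 10 > Rehab 8 > Peds 7 > Cardio 3 > Burn 2.
Give ICU 80 to hit its cap of 80 → 340 left.
Ortho takes 100 to reach its cap of 100 → 240 left.
Give Onc 60 to hit its cap of 60 → 180 left.
Only 180 left; Psych takes them to reach 180.
Total = 25×80 + 18×100 + 11×60 + 10×180 = 6260.

6260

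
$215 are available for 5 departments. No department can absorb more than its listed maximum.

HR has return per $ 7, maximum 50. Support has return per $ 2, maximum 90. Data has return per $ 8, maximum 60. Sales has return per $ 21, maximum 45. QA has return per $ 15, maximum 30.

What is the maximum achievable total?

2285

Rank by return per $: Sales 21 > QA 15 > Data 8 > HR 7 > Support 2.
Sales takes 45 to reach its cap of 45 → 170 left.
QA takes 30 to reach its cap of 30 → 140 left.
Data takes 60 to reach its cap of 60 → 80 left.
HR takes 50 to reach its cap of 50 → 30 left.
Support: +30 (room for 90) → 30. Pool exhausted.
Total = 7×50 + 2×30 + 8×60 + 21×45 + 15×30 = 2285.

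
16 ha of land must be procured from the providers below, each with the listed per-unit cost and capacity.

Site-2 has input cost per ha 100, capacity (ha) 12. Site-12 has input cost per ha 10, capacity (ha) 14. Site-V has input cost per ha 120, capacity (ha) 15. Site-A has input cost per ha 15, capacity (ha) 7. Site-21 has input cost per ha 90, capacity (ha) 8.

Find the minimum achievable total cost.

170

Use providers in increasing cost order.
Take 14 from Site-12 at 10 — need 2 more.
Site-A at 15: take 2 of its 7 — requirement met.
Site-21, Site-2, Site-V: unused.
Cost = 14×10 + 2×15 = 170.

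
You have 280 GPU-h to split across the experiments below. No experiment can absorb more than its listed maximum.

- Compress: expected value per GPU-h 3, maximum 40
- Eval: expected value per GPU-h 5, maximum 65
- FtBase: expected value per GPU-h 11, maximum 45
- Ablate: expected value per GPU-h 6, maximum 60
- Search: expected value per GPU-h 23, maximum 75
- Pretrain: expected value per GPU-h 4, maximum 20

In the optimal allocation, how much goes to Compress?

15

Order the experiments by expected value per GPU-h: Search 23 > FtBase 11 > Ablate 6 > Eval 5 > Pretrain 4 > Compress 3.
Give Search 75 to hit its cap of 75 → 205 left.
Give FtBase 45 to hit its cap of 45 → 160 left.
Give Ablate 60 to hit its cap of 60 → 100 left.
Eval takes 65 to reach its cap of 65 → 35 left.
Give Pretrain 20 to hit its cap of 20 → 15 left.
Compress: +15 (room for 40) → 15. Pool exhausted.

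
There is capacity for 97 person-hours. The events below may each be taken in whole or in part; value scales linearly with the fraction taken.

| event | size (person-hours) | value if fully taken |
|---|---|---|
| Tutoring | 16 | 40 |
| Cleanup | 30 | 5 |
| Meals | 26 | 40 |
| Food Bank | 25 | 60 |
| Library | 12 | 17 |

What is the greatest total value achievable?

160

Best value per unit of size first: Tutoring 40/16≈2.5, Food Bank 60/25≈2.4, Meals 40/26≈1.54, Library 17/12≈1.42, Cleanup 5/30≈0.167.
Take all of Tutoring (16 person-hours, value 40) → 81 person-hours left.
Take all of Food Bank (25 person-hours, value 60) → 56 person-hours left.
All 26 person-hours of Meals fit (value 40) → 30 remain.
All 12 person-hours of Library fit (value 17) → 18 remain.
Fill the last 18 person-hours with part of Cleanup: 18/30 of it earns 3.
Total value = 160.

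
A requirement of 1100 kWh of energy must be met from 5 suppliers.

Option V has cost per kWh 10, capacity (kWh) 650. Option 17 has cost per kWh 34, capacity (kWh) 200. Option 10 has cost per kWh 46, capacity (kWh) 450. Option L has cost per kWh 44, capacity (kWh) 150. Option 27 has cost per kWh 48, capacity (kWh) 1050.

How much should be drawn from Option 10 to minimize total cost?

Fill from the cheapest supplier first.
Take 650 from Option V at 10 — need 450 more.
Option 17 at 34: take all 200 kWh — 250 still needed.
Option L (44): use full 150 — 100 kWh to go.
Option 10 (46): take the remaining 100 — done.
Option 27: unused.

100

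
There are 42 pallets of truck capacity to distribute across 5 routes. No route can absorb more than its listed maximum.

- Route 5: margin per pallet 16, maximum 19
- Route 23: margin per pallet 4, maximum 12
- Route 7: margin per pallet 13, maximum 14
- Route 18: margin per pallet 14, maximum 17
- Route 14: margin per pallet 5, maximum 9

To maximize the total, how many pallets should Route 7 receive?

6

Order the routes by margin per pallet: Route 5 16 > Route 18 14 > Route 7 13 > Route 14 5 > Route 23 4.
Route 5 takes 19 to reach its cap of 19 ; 23 left.
Route 18: +17 to 17 (cap) ; 6 left.
Only 6 left; Route 7 takes them to reach 6.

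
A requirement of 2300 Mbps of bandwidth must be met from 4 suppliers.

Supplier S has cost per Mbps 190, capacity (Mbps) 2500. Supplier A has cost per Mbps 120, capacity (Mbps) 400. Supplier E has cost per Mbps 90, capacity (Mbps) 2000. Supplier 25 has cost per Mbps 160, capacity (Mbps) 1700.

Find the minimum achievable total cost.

Cheapest first:
Supplier E at 90: take all 2000 Mbps — 300 still needed.
Supplier A (120): take the remaining 300 — done.
Supplier 25, Supplier S: unused.
Cost = 2000×90 + 300×120 = 216000.

216000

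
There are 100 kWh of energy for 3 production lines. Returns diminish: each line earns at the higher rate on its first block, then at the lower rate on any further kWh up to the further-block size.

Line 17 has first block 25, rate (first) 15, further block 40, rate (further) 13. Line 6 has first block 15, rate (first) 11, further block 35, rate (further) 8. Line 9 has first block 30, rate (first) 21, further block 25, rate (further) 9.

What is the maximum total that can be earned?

Treat each block as its own option and order by rate: Line 9/T1 21 > Line 17/T1 15 > Line 17/T2 13 > Line 6/T1 11 > Line 9/T2 9 > Line 6/T2 8.
Line 9 T1 at 21: fill all 30 → 70 left.
Line 17/T1 (15): +25 → 45 left.
Line 17 T2 at 13: fill all 40 → 5 left.
Line 6 T1 at 11: only 5 left, fill 5.
Total = 21×30 + 15×25 + 13×40 + 11×5 = 1580.

1580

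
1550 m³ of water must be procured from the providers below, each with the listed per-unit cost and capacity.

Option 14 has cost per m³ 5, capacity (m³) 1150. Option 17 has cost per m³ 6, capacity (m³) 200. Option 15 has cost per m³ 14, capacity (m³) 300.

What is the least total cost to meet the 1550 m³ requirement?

9750

Cheapest first:
Take 1150 from Option 14 at 5 → need 400 more.
Option 17 at 6: take all 200 m³ → 200 still needed.
Option 15 at 14: take 200 of its 300 → requirement met.
Cost = 1150×5 + 200×6 + 200×14 = 9750.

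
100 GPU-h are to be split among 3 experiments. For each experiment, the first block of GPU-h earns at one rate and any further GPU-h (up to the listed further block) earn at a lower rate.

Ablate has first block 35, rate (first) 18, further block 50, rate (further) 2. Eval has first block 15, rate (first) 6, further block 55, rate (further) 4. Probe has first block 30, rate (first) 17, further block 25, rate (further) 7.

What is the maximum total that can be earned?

1375

Treat each block as its own option and order by rate: Ablate/tier1 18 > Probe/tier1 17 > Probe/tier2 7 > Eval/tier1 6 > Eval/tier2 4 > Ablate/tier2 2.
Fill Ablate tier1 block (35 at 18) → 65 left.
Fill Probe tier1 block (30 at 17) → 35 left.
Probe/tier2 (7): +25 → 10 left.
Eval/tier1: +10 of 15 at 6; pool empty.
Total = 18×35 + 17×30 + 7×25 + 6×10 = 1375.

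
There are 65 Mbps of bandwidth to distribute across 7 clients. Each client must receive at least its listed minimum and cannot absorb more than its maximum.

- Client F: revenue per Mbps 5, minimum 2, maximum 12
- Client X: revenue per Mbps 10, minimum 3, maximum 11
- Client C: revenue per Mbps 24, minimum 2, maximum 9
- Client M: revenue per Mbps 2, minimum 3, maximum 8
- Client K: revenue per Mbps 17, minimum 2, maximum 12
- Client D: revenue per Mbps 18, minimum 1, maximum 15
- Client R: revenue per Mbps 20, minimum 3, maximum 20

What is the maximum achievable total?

1146

Meeting every minimum uses 2+3+2+3+2+1+3 = 16 Mbps, leaving 49.
Rank by revenue per Mbps: Client C 24 > Client R 20 > Client D 18 > Client K 17 > Client X 10 > Client F 5 > Client M 2.
Give Client C 7 more to hit its cap of 9 ; 42 left.
Give Client R 17 more to hit its cap of 20 ; 25 left.
Client D: +14 to 15 (cap) ; 11 left.
Client K takes 10 more to reach its cap of 12 ; 1 left.
Client X has room for 8 more but only 1 remain, so it gets 4.
Total = 5×2 + 10×4 + 24×9 + 2×3 + 17×12 + 18×15 + 20×20 = 1146.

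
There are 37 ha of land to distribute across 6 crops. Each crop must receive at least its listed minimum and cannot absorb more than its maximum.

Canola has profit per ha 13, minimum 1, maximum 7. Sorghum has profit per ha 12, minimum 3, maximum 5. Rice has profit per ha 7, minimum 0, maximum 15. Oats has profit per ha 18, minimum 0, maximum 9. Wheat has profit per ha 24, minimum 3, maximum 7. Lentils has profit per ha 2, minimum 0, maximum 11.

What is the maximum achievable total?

Meeting every minimum uses 1+3+0+0+3+0 = 7 ha, leaving 30.
Rank by profit per ha: Wheat 24 > Oats 18 > Canola 13 > Sorghum 12 > Rice 7 > Lentils 2.
Wheat: +4 to 7 (cap) — 26 left.
Oats takes 9 more to reach its cap of 9 — 17 left.
Canola: +6 to 7 (cap) — 11 left.
Sorghum takes 2 more to reach its cap of 5 — 9 left.
Only 9 left; Rice takes them to reach 9.
Total = 13×7 + 12×5 + 7×9 + 18×9 + 24×7 = 544.

544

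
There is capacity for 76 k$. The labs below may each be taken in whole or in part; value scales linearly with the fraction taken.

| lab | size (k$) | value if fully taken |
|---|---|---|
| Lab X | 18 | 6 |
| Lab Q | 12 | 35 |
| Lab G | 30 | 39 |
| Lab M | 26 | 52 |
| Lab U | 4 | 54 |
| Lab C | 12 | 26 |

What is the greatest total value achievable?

195.6

Best value per unit of size first: Lab U 54/4≈13.5, Lab Q 35/12≈2.92, Lab C 26/12≈2.17, Lab M 52/26≈2, Lab G 39/30≈1.3, Lab X 6/18≈0.333.
All 4 k$ of Lab U fit (value 54) → 72 remain.
Lab Q: take in full, 12 k$ for value 35 → 60 left.
All 12 k$ of Lab C fit (value 26) → 48 remain.
All 26 k$ of Lab M fit (value 52) → 22 remain.
Fill the last 22 k$ with part of Lab G: 22/30 of it earns 28.6.
Total value = 195.6.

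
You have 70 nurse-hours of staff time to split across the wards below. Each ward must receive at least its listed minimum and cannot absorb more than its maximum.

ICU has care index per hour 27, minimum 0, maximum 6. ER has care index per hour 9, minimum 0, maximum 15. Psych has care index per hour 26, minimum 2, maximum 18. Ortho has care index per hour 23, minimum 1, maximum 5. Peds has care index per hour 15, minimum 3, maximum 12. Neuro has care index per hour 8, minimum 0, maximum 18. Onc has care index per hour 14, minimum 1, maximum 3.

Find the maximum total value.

Meeting every minimum uses 0+0+2+1+3+0+1 = 7 nurse-hours, leaving 63.
Highest care index per hour first: ICU 27 > Psych 26 > Ortho 23 > Peds 15 > Onc 14 > ER 9 > Neuro 8.
ICU takes 6 more to reach its cap of 6 ; 57 left.
Psych: +16 to 18 (cap) ; 41 left.
Ortho: +4 to 5 (cap) ; 37 left.
Peds: +9 to 12 (cap) ; 28 left.
Give Onc 2 more to hit its cap of 3 ; 26 left.
ER takes 15 more to reach its cap of 15 ; 11 left.
Neuro has room for 18 more but only 11 remain, so it gets 11.
Total = 27×6 + 9×15 + 26×18 + 23×5 + 15×12 + 8×11 + 14×3 = 1190.

1190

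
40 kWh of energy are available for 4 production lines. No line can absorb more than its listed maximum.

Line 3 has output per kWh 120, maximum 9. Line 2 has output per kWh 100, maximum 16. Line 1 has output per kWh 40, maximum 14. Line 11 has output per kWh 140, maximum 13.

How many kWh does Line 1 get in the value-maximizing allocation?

Order the production lines by output per kWh: Line 11 140 > Line 3 120 > Line 2 100 > Line 1 40.
Give Line 11 13 to hit its cap of 13 ; 27 left.
Give Line 3 9 to hit its cap of 9 ; 18 left.
Line 2 takes 16 to reach its cap of 16 ; 2 left.
Line 1: +2 (room for 14) → 2. Pool exhausted.

2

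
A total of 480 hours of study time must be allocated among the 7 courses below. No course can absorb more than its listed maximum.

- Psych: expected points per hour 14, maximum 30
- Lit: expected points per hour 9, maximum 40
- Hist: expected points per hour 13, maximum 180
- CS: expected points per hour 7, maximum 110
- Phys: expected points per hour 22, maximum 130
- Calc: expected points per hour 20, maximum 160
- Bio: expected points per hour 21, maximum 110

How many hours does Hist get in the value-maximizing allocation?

50

Order the courses by expected points per hour: Phys 22 > Bio 21 > Calc 20 > Psych 14 > Hist 13 > Lit 9 > CS 7.
Phys takes 130 to reach its cap of 130 — 350 left.
Bio takes 110 to reach its cap of 110 — 240 left.
Calc: +160 to 160 (cap) — 80 left.
Give Psych 30 to hit its cap of 30 — 50 left.
Hist: +50 (room for 180) → 50. Pool exhausted.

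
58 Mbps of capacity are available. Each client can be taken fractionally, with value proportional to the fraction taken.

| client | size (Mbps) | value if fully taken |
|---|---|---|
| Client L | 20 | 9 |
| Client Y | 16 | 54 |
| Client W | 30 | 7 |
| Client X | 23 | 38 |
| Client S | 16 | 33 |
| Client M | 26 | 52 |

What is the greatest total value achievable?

139

Sort by value density: Client Y 54/16≈3.38, Client S 33/16≈2.06, Client M 52/26≈2, Client X 38/23≈1.65, Client L 9/20≈0.45, Client W 7/30≈0.233.
Take all of Client Y (16 Mbps, value 54) → 42 Mbps left.
Client S: take in full, 16 Mbps for value 33 → 26 left.
Take all of Client M (26 Mbps, value 52) → 0 Mbps left.
Total value = 139.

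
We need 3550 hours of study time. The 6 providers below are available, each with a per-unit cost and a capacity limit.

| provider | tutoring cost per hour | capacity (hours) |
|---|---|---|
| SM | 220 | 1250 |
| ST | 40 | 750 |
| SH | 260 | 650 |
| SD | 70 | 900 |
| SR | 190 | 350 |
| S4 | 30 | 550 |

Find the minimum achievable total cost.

Fill from the cheapest provider first.
S4 (30): use full 550 ; 3000 hours to go.
Take 750 from ST at 40 ; need 2250 more.
SD at 70: take all 900 hours ; 1350 still needed.
Take 350 from SR at 190 ; need 1000 more.
SM (220): take the remaining 1000 ; done.
SH: unused.
Cost = 550×30 + 750×40 + 900×70 + 350×190 + 1000×220 = 396000.

396000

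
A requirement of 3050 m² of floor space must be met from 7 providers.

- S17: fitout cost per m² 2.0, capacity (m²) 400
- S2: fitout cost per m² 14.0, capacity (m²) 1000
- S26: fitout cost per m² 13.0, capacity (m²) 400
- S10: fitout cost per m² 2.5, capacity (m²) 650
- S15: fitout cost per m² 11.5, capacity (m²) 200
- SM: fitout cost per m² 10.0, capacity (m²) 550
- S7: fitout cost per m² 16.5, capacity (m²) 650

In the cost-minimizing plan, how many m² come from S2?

850

Use providers in increasing cost order.
Take 400 from S17 at 2.0 ; need 2650 more.
Take 650 from S10 at 2.5 ; need 2000 more.
SM (10.0): use full 550 ; 1450 m² to go.
S15 (11.5): use full 200 ; 1250 m² to go.
S26 (13.0): use full 400 ; 850 m² to go.
S2 at 14.0: take 850 of its 1000 ; requirement met.
S7: unused.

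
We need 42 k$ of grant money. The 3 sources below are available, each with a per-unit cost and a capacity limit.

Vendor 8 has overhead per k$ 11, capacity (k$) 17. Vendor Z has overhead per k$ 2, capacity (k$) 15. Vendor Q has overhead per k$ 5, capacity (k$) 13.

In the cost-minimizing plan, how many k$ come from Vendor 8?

14

Cheapest first:
Take 15 from Vendor Z at 2 → need 27 more.
Vendor Q (5): use full 13 → 14 k$ to go.
Vendor 8 (11): take the remaining 14 → done.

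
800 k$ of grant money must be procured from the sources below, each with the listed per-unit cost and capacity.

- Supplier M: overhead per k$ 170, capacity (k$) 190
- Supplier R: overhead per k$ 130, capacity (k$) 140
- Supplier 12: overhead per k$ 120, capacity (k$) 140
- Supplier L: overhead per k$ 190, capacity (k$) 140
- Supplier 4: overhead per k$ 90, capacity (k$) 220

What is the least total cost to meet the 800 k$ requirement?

Fill from the cheapest source first.
Supplier 4 (90): use full 220 → 580 k$ to go.
Supplier 12 at 120: take all 140 k$ → 440 still needed.
Supplier R (130): use full 140 → 300 k$ to go.
Take 190 from Supplier M at 170 → need 110 more.
Supplier L (190): take the remaining 110 → done.
Cost = 220×90 + 140×120 + 140×130 + 190×170 + 110×190 = 108000.

108000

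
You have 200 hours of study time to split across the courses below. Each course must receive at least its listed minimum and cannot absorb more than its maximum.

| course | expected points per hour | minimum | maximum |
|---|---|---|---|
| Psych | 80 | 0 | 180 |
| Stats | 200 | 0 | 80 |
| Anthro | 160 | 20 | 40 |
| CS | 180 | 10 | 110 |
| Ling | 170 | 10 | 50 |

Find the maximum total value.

Meeting every minimum uses 0+0+20+10+10 = 40 hours, leaving 160.
Rank by expected points per hour: Stats 200 > CS 180 > Ling 170 > Anthro 160 > Psych 80.
Give Stats 80 more to hit its cap of 80 ; 80 left.
Only 80 left; CS takes them to reach 90.
Total = 200×80 + 160×20 + 180×90 + 170×10 = 37100.

37100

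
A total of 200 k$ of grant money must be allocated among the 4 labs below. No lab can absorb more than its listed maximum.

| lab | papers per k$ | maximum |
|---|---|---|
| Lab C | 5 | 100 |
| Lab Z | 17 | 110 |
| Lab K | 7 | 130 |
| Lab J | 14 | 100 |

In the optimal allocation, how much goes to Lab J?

Rank by papers per k$: Lab Z 17 > Lab J 14 > Lab K 7 > Lab C 5.
Lab Z takes 110 to reach its cap of 110 → 90 left.
Lab J: +90 (room for 100) → 90. Pool exhausted.

90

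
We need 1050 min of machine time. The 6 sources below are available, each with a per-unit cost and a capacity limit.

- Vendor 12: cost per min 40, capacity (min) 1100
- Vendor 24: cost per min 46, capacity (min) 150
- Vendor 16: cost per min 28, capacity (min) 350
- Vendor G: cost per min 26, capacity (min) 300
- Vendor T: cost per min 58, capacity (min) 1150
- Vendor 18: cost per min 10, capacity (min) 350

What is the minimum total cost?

23100

Cheapest first:
Vendor 18 at 10: take all 350 min ; 700 still needed.
Vendor G (26): use full 300 ; 400 min to go.
Vendor 16 at 28: take all 350 min ; 50 still needed.
Take 50 from Vendor 12 at 40 to finish.
Vendor 24, Vendor T: unused.
Cost = 350×10 + 300×26 + 350×28 + 50×40 = 23100.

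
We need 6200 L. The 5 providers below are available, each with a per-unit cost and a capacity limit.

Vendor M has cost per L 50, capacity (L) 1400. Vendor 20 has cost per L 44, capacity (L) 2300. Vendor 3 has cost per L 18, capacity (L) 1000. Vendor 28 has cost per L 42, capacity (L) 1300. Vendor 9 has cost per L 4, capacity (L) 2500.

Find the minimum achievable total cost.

144200

Cheapest first:
Take 2500 from Vendor 9 at 4 ; need 3700 more.
Vendor 3 (18): use full 1000 ; 2700 L to go.
Vendor 28 (42): use full 1300 ; 1400 L to go.
Take 1400 from Vendor 20 at 44 to finish.
Vendor M: unused.
Cost = 2500×4 + 1000×18 + 1300×42 + 1400×44 = 144200.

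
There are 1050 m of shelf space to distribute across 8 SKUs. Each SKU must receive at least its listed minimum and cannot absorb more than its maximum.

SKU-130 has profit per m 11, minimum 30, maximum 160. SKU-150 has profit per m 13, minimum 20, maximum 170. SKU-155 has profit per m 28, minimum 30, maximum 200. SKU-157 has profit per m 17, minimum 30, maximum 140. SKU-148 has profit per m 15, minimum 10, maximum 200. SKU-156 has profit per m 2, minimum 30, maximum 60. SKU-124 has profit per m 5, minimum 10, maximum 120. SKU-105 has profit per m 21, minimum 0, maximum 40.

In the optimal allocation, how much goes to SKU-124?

110

Meeting every minimum uses 30+20+30+30+10+30+10+0 = 160 m, leaving 890.
Order the SKUs by profit per m: SKU-155 28 > SKU-105 21 > SKU-157 17 > SKU-148 15 > SKU-150 13 > SKU-130 11 > SKU-124 5 > SKU-156 2.
Give SKU-155 170 more to hit its cap of 200 → 720 left.
SKU-105 takes 40 more to reach its cap of 40 → 680 left.
SKU-157 takes 110 more to reach its cap of 140 → 570 left.
SKU-148 takes 190 more to reach its cap of 200 → 380 left.
SKU-150 takes 150 more to reach its cap of 170 → 230 left.
SKU-130 takes 130 more to reach its cap of 160 → 100 left.
SKU-124 has room for 110 more but only 100 remain, so it gets 110.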